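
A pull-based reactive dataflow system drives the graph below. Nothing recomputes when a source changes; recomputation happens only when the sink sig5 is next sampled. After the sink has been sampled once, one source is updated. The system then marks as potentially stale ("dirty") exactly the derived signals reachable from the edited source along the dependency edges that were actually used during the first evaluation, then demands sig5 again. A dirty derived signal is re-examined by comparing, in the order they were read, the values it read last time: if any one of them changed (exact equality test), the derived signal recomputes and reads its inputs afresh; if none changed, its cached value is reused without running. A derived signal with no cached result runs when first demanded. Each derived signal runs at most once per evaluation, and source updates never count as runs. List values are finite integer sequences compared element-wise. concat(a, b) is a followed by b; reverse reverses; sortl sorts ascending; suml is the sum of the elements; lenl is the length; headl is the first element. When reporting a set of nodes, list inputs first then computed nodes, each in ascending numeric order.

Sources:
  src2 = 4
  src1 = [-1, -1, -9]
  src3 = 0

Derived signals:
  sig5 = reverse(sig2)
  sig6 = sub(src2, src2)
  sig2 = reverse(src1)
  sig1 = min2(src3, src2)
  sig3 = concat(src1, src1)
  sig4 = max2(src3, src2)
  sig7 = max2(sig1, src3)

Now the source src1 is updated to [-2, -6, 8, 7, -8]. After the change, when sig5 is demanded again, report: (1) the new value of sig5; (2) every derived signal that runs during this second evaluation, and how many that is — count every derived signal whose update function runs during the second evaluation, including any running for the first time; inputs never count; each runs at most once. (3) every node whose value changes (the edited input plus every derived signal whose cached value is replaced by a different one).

New value of sig5: [-2, -6, 8, 7, -8].
Derived signals that run: sig2, sig5 — 2 in total.
Values that change: src1, sig2, sig5.

First evaluation (everything demanded from the output):
  sig2 = reverse([-1, -1, -9]) = [-9, -1, -1]
  sig5 = reverse([-9, -1, -1]) = [-1, -1, -9]

Propagation after the edit:
  sig2: runs — src1 [-1, -1, -9]->[-2, -6, 8, 7, -8]; result [-8, 7, 8, -6, -2].
  sig5: runs — sig2 [-9, -1, -1]->[-8, 7, 8, -6, -2]; result [-2, -6, 8, 7, -8].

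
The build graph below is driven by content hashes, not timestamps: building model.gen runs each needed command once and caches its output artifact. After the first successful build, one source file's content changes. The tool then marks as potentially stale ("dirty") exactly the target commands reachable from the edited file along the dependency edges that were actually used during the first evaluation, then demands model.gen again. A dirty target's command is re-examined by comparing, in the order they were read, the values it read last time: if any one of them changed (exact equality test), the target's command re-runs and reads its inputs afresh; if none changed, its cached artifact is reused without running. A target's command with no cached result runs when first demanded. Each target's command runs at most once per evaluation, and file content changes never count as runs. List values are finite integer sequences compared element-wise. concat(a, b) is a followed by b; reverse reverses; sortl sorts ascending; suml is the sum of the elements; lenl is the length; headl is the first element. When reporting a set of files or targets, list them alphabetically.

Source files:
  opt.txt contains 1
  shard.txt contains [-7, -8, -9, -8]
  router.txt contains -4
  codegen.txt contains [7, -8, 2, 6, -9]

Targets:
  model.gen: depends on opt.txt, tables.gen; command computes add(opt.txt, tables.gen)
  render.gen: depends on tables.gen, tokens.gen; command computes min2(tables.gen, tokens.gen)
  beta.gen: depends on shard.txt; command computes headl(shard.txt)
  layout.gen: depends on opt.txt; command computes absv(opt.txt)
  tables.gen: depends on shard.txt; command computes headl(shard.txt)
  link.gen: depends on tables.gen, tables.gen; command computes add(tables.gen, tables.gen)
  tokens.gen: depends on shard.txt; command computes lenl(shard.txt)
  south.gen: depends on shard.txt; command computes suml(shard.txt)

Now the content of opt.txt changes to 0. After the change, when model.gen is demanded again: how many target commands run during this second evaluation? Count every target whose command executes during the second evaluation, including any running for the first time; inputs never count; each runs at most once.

Run set: model.gen (1 run).

Initial pass — values computed on the first demand:
  tables.gen = headl([-7, -8, -9, -8]) = -7
  model.gen = add(1, -7) = -6

Second demand — change propagation:
  model.gen: re-runs because opt.txt 1->0; new result -7.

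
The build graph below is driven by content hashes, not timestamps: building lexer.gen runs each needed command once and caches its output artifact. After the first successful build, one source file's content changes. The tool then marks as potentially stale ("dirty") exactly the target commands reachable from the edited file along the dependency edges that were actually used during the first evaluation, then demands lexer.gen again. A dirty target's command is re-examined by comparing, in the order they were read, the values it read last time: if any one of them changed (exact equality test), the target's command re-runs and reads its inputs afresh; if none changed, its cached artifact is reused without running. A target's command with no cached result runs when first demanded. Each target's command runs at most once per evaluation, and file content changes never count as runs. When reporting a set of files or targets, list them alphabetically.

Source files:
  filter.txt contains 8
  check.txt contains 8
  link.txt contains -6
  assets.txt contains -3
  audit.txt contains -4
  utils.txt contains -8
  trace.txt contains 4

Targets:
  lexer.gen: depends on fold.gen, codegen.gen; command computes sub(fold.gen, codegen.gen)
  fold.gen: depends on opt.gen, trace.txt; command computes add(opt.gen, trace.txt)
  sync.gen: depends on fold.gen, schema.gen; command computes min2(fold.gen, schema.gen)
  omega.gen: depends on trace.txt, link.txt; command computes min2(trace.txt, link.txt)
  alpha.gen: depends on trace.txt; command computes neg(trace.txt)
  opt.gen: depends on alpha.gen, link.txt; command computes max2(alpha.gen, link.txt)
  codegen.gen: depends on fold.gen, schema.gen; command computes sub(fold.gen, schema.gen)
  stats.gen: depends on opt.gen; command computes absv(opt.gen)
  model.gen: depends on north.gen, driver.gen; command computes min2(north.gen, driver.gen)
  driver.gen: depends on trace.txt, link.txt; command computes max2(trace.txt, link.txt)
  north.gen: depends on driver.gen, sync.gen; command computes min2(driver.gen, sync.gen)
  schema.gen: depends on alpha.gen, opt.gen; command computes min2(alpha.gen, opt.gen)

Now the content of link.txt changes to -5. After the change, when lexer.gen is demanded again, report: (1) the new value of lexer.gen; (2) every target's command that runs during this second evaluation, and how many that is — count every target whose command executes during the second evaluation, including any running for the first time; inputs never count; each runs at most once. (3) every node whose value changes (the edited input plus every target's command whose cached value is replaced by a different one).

lexer.gen now evaluates to -4.
Run set: opt.gen (1 run).
Changed values: link.txt.
The important point: opt.gen recomputes to an identical value, and the output ends up unchanged.

Initial pass — values computed on the first demand:
  alpha.gen = neg(4) = -4
  opt.gen = max2(-4, -6) = -4
  fold.gen = add(-4, 4) = 0
  schema.gen = min2(-4, -4) = -4
  codegen.gen = sub(0, -4) = 4
  lexer.gen = sub(0, 4) = -4

Second demand — change propagation:
  opt.gen: re-runs because link.txt -6->-5; new result -4 (unchanged).
  fold.gen: re-examined; everything it read last time is the same (opt.gen unchanged, trace.txt unchanged) — cache 0 kept, no run.
  schema.gen: re-examined; everything it read last time is the same (alpha.gen unchanged, opt.gen unchanged) — cache -4 kept, no run.
  codegen.gen: re-examined; everything it read last time is the same (fold.gen unchanged, schema.gen unchanged) — cache 4 kept, no run.
  lexer.gen: re-examined; everything it read last time is the same (fold.gen unchanged, codegen.gen unchanged) — cache -4 kept, no run.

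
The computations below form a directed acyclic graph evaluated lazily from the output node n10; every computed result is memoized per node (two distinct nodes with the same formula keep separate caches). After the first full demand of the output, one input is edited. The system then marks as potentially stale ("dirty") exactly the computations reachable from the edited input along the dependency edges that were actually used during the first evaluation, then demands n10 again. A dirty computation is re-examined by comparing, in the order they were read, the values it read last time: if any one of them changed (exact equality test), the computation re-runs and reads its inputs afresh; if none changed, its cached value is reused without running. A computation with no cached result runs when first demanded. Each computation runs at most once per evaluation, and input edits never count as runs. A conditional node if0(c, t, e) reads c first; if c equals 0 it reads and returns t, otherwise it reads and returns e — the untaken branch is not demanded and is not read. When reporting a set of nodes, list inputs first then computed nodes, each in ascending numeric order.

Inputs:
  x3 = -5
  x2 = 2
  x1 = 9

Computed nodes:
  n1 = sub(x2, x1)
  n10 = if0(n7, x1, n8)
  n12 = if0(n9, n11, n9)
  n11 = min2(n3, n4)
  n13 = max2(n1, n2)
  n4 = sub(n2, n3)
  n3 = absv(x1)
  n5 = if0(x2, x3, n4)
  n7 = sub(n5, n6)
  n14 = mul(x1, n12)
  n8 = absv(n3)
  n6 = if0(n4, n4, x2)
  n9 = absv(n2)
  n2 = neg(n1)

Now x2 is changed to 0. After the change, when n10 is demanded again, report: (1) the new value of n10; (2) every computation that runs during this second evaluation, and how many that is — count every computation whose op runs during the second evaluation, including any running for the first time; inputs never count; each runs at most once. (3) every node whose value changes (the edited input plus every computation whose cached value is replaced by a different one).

First demand of the output computes:
  n1 = sub(2, 9) = -7
  n2 = neg(-7) = 7
  n3 = absv(9) = 9
  n4 = sub(7, 9) = -2
  n5 = if0(x2=2 -> else branch n4) = -2
  n6 = if0(n4=-2 -> else branch x2) = 2
  n7 = sub(-2, 2) = -4
  n8 = absv(9) = 9
  n10 = if0(n7=-4 -> else branch n8) = 9

After the edit, cleaning proceeds:
  n1: a read changed (x2 2->0) — executes, giving -9.
  n2: a read changed (n1 -7->-9) — executes, giving 9.
  n4: a read changed (n2 7->9) — executes, giving 0.
  n5: a read changed (x2 2->0; n4 -2->0) — executes, giving -5.
  n6: a read changed (n4 -2->0; x2 2->0) — executes, giving 0.
  n7: a read changed (n5 -2->-5; n6 2->0) — executes, giving -5.
  n10: a read changed (n7 -4->-5) — executes, giving 9 — identical to its old value.

Demanding n10 again yields 9.
7 computations run: n1, n2, n4, n5, n6, n7, n10.
The nodes whose values change: x2, n1, n2, n4, n5, n6, n7.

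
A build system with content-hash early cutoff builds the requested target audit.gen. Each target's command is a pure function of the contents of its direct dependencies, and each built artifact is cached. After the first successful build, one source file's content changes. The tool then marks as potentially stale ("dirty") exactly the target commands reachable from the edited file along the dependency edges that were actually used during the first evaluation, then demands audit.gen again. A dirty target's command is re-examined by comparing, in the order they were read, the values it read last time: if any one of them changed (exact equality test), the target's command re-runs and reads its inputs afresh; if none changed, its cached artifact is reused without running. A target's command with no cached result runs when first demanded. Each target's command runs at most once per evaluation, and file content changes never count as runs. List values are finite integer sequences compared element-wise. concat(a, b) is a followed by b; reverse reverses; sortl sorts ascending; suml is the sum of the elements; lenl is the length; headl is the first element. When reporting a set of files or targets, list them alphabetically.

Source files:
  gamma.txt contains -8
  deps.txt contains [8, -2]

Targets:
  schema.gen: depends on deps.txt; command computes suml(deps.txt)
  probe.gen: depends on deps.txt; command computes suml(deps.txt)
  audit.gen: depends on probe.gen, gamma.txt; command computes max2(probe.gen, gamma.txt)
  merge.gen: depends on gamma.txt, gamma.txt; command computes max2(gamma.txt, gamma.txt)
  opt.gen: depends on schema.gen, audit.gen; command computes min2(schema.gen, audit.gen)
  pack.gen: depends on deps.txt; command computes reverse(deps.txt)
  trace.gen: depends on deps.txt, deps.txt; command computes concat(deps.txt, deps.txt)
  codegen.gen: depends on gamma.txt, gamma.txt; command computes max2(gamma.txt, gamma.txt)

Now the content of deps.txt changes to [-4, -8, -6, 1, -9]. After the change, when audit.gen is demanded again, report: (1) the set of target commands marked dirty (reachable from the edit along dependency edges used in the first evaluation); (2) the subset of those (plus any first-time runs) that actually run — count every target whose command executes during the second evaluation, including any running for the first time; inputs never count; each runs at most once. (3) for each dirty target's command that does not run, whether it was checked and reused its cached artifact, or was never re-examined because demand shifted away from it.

First evaluation (everything demanded from the output):
  probe.gen = suml([8, -2]) = 6
  audit.gen = max2(6, -8) = 6

Propagation after the edit:
  probe.gen: runs — deps.txt [8, -2]->[-4, -8, -6, 1, -9]; result -26.
  audit.gen: runs — probe.gen 6->-26; result -8.

Marked dirty: audit.gen, probe.gen.
Target commands that run: audit.gen, probe.gen — 2 in total.
Every dirty target's command ran.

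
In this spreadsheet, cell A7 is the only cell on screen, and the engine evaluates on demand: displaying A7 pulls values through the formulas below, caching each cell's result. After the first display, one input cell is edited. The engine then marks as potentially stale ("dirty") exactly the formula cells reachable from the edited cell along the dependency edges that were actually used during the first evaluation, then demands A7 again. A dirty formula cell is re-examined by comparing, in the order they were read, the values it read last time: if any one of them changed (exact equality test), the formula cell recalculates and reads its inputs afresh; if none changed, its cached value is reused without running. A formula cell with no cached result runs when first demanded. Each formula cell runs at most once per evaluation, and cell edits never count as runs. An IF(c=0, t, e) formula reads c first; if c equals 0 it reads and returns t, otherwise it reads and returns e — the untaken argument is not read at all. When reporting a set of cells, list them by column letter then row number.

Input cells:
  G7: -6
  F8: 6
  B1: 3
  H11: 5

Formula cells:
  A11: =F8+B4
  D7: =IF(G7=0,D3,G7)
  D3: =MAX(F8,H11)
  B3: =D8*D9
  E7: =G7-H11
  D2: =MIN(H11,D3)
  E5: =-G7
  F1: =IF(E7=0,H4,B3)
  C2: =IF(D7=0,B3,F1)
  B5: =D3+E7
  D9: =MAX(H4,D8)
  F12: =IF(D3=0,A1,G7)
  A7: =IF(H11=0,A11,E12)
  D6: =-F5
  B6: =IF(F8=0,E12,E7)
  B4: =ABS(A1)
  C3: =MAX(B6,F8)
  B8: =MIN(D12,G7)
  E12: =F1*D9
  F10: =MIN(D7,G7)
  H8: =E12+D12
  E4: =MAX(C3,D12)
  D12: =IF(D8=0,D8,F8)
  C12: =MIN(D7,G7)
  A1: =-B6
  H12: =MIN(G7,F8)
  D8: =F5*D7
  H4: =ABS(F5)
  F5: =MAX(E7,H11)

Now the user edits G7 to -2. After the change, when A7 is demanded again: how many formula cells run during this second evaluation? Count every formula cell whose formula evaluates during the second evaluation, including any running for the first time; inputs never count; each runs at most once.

Initial pass — values computed on the first demand:
  D7 = IF(G7=0: G7=-6 -> else branch G7) = -6
  E7 = -6 - 5 = -11
  F5 = MAX(-11, 5) = 5
  D8 = 5 * -6 = -30
  H4 = ABS(5) = 5
  D9 = MAX(5, -30) = 5
  B3 = -30 * 5 = -150
  F1 = IF(E7=0: E7=-11 -> else branch B3) = -150
  E12 = -150 * 5 = -750
  A7 = IF(H11=0: H11=5 -> else branch E12) = -750

Second demand — change propagation:
  D7: re-runs because G7 -6->-2; G7 -6->-2; new result -2.
  E7: re-runs because G7 -6->-2; new result -7.
  F5: re-runs because E7 -11->-7; new result 5 (unchanged).
  D8: re-runs because D7 -6->-2; new result -10.
  H4: re-examined; everything it read last time is the same (F5 unchanged) — cache 5 kept, no run.
  D9: re-runs because D8 -30->-10; new result 5 (unchanged).
  B3: re-runs because D8 -30->-10; new result -50.
  F1: re-runs because E7 -11->-7; B3 -150->-50; new result -50.
  E12: re-runs because F1 -150->-50; new result -250.
  A7: re-runs because E12 -750->-250; new result -250.

The important point: at H4 every value read last time is unchanged, so the dirty flag clears without a run.

Run set: A7, B3, D7, D8, D9, E7, E12, F1, F5 (9 run).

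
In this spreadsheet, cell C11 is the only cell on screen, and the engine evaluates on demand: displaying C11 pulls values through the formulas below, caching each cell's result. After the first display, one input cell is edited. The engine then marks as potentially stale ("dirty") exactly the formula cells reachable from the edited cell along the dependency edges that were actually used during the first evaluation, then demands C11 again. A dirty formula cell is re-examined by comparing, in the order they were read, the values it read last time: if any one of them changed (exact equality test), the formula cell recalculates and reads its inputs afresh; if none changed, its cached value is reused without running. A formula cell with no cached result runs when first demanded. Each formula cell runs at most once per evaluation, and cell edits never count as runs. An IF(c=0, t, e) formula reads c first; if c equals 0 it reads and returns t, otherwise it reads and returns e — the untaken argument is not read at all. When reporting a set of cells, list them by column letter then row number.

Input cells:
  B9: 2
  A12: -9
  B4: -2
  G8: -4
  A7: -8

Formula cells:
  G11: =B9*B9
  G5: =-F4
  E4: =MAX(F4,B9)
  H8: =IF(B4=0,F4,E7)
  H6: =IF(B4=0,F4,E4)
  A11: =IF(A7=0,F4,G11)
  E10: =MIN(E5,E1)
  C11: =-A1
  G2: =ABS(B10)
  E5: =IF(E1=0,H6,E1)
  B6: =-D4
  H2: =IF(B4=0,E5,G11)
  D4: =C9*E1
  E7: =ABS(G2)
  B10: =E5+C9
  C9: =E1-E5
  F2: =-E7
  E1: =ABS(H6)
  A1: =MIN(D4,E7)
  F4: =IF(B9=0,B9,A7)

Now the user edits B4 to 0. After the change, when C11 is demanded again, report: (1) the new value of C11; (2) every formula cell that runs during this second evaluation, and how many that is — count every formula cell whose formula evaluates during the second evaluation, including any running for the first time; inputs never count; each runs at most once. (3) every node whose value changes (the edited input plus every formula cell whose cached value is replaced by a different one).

Initial pass — values computed on the first demand:
  F4 = IF(B9=0: B9=2 -> else branch A7) = -8
  E4 = MAX(-8, 2) = 2
  H6 = IF(B4=0: B4=-2 -> else branch E4) = 2
  E1 = ABS(2) = 2
  E5 = IF(E1=0: E1=2 -> else branch E1) = 2
  C9 = 2 - 2 = 0
  B10 = 2 + 0 = 2
  D4 = 0 * 2 = 0
  G2 = ABS(2) = 2
  E7 = ABS(2) = 2
  A1 = MIN(0, 2) = 0
  C11 = -(0) = 0

Second demand — change propagation:
  H6: re-runs because B4 -2->0; new result -8.
  E1: re-runs because H6 2->-8; new result 8.
  E5: re-runs because E1 2->8; E1 2->8; new result 8.
  C9: re-runs because E1 2->8; E5 2->8; new result 0 (unchanged).
  B10: re-runs because E5 2->8; new result 8.
  D4: re-runs because E1 2->8; new result 0 (unchanged).
  G2: re-runs because B10 2->8; new result 8.
  E7: re-runs because G2 2->8; new result 8.
  A1: re-runs because E7 2->8; new result 0 (unchanged).
  C11: re-examined; everything it read last time is the same (A1 unchanged) — cache 0 kept, no run.

The important point: at C11 every value read last time is unchanged, so the dirty flag clears without a run.

C11 now evaluates to 0.
Run set: A1, B10, C9, D4, E1, E5, E7, G2, H6 (9 run).
Changed values: B4, B10, E1, E5, E7, G2, H6.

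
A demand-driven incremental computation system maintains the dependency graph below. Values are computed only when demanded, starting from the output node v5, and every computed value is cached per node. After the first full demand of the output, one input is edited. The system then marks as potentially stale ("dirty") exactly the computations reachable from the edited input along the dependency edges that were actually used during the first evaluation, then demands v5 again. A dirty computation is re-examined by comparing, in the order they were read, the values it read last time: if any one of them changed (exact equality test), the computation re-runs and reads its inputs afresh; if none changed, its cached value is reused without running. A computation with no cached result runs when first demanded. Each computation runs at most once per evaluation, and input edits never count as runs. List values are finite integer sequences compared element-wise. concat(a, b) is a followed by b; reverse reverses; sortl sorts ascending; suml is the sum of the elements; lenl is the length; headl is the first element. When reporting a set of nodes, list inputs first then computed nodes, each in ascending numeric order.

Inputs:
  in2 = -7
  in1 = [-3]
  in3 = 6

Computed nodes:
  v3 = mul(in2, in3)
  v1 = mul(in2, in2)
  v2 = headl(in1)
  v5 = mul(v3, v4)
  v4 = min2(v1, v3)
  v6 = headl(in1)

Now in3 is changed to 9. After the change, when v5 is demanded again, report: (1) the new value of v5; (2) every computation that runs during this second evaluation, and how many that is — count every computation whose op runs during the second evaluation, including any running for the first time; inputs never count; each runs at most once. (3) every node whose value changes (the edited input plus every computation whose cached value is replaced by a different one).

First evaluation (everything demanded from the output):
  v1 = mul(-7, -7) = 49
  v3 = mul(-7, 6) = -42
  v4 = min2(49, -42) = -42
  v5 = mul(-42, -42) = 1764

Propagation after the edit:
  v3: runs — in3 6->9; result -63.
  v4: runs — v3 -42->-63; result -63.
  v5: runs — v3 -42->-63; v4 -42->-63; result 3969.

New value of v5: 3969.
Computations that run: v3, v4, v5 — 3 in total.
Values that change: in3, v3, v4, v5.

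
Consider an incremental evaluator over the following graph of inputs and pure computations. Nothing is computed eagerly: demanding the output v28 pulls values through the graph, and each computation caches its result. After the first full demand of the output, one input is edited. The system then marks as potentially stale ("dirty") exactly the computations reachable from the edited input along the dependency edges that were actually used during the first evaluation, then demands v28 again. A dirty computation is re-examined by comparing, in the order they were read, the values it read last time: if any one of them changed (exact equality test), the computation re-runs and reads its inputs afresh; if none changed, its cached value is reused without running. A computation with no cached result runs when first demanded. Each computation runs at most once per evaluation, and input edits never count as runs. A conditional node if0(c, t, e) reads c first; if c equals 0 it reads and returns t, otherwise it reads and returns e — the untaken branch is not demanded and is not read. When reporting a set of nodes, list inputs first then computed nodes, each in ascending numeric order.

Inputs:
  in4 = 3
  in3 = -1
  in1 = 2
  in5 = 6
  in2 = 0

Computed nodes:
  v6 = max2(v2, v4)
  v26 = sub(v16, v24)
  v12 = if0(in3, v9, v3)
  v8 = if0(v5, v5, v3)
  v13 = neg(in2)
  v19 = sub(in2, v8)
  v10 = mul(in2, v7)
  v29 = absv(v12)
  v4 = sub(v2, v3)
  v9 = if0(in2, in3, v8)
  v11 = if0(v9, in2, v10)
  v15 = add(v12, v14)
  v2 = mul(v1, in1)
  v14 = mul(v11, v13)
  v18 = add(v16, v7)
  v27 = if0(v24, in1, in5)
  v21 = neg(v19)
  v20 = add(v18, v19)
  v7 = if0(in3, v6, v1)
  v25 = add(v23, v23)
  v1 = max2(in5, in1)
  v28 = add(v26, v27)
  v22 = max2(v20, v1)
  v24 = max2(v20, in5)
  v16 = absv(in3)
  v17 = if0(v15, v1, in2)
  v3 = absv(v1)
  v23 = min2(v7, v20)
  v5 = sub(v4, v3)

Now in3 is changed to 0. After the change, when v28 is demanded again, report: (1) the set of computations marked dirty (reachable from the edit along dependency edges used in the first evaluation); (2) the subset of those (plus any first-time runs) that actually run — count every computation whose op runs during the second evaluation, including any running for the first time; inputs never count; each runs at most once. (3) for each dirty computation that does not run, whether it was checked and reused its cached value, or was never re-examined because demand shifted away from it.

Dirty set: v7, v16, v18, v20, v24, v26, v27, v28.
Run set: v6, v7, v16, v18, v20, v24, v26, v27, v28 (9 run).
All dirty computations ended up running.
The important point: the flipped condition pulls in fresh nodes; v6 runs for the first time.

Initial pass — values computed on the first demand:
  v1 = max2(6, 2) = 6
  v2 = mul(6, 2) = 12
  v3 = absv(6) = 6
  v4 = sub(12, 6) = 6
  v5 = sub(6, 6) = 0
  v7 = if0(in3=-1 -> else branch v1) = 6
  v8 = if0(v5=0 -> then branch v5) = 0
  v16 = absv(-1) = 1
  v18 = add(1, 6) = 7
  v19 = sub(0, 0) = 0
  v20 = add(7, 0) = 7
  v24 = max2(7, 6) = 7
  v26 = sub(1, 7) = -6
  v27 = if0(v24=7 -> else branch in5) = 6
  v28 = add(-6, 6) = 0

Second demand — change propagation:
  v6: newly demanded (no cache) — executes and yields 12.
  v7: re-runs because in3 -1->0; new result 12.
  v16: re-runs because in3 -1->0; new result 0.
  v18: re-runs because v16 1->0; v7 6->12; new result 12.
  v20: re-runs because v18 7->12; new result 12.
  v24: re-runs because v20 7->12; new result 12.
  v26: re-runs because v16 1->0; v24 7->12; new result -12.
  v27: re-runs because v24 7->12; new result 6 (unchanged).
  v28: re-runs because v26 -6->-12; new result -6.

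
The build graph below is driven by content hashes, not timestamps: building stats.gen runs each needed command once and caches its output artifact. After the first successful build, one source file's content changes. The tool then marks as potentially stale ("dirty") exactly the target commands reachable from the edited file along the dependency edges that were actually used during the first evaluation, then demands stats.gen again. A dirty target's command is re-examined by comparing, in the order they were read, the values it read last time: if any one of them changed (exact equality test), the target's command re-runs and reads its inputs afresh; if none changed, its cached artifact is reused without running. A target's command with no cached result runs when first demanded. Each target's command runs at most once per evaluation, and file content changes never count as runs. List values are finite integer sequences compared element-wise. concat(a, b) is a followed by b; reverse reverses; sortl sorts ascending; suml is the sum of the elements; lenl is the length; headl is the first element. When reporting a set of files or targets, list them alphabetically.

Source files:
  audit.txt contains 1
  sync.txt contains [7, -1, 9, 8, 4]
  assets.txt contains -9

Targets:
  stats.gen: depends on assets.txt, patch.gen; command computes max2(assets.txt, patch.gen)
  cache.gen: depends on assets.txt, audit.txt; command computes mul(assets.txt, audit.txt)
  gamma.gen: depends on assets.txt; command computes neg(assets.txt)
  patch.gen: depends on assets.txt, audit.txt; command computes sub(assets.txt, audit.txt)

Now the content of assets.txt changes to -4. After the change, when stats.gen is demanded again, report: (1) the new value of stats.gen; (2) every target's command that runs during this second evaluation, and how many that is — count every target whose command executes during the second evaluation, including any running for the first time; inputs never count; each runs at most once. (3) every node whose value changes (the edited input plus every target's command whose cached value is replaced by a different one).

stats.gen now evaluates to -4.
Run set: patch.gen, stats.gen (2 run).
Changed values: assets.txt, patch.gen, stats.gen.

Initial pass — values computed on the first demand:
  patch.gen = sub(-9, 1) = -10
  stats.gen = max2(-9, -10) = -9

Second demand — change propagation:
  patch.gen: re-runs because assets.txt -9->-4; new result -5.
  stats.gen: re-runs because assets.txt -9->-4; patch.gen -10->-5; new result -4.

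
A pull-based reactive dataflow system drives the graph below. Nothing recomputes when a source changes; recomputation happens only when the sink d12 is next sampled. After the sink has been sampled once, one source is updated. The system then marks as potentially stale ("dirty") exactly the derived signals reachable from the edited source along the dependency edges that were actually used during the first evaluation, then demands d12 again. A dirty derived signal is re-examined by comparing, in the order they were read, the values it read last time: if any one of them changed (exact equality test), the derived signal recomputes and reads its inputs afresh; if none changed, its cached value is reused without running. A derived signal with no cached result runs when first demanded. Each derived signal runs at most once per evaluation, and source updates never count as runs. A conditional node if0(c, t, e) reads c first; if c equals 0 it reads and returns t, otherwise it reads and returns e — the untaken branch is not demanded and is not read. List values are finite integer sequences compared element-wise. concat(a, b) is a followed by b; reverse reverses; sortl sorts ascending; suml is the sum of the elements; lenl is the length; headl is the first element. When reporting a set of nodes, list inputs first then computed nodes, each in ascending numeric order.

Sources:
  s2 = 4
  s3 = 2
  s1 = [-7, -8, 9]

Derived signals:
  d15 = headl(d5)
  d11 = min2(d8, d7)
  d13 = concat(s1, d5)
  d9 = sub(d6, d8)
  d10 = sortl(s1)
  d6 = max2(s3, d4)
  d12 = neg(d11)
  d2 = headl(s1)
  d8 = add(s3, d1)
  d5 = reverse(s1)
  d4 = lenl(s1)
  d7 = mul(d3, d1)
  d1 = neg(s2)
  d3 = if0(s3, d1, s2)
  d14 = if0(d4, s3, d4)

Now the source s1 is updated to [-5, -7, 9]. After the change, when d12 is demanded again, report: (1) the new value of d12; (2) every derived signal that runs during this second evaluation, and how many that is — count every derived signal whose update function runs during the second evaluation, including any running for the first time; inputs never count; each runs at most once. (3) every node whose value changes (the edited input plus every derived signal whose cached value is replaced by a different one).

First evaluation (everything demanded from the output):
  d1 = neg(4) = -4
  d3 = if0(s3=2 -> else branch s2) = 4
  d7 = mul(4, -4) = -16
  d8 = add(2, -4) = -2
  d11 = min2(-2, -16) = -16
  d12 = neg(-16) = 16

Propagation after the edit:
  s1 feeds no computation that the output demands — nothing is marked dirty and nothing runs.

Key observation: s1 is never demanded by the output, so the edit triggers no recomputation at all.

New value of d12: 16.
Derived signals that run: none — 0 in total.
Values that change: s1.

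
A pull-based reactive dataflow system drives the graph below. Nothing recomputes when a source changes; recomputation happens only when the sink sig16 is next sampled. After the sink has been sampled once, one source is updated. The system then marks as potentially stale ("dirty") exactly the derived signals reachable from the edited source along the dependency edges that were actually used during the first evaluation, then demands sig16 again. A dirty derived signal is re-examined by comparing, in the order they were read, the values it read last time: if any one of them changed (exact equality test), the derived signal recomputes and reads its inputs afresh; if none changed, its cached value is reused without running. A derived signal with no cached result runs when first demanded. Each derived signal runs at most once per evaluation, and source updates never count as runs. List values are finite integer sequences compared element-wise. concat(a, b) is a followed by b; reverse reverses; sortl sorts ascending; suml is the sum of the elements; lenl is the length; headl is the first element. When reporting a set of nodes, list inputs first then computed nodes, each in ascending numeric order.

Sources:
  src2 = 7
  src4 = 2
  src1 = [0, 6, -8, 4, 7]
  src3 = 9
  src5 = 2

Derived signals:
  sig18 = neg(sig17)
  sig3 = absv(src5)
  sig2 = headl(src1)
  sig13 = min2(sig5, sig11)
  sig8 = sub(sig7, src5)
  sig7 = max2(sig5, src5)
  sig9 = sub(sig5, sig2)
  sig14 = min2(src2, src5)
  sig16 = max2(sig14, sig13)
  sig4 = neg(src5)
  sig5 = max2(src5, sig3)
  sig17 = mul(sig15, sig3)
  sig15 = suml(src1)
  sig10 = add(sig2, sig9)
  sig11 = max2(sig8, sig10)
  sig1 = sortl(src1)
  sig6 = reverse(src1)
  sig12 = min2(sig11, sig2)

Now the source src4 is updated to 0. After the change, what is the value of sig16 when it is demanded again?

First evaluation (everything demanded from the output):
  sig2 = headl([0, 6, -8, 4, 7]) = 0
  sig3 = absv(2) = 2
  sig5 = max2(2, 2) = 2
  sig7 = max2(2, 2) = 2
  sig8 = sub(2, 2) = 0
  sig9 = sub(2, 0) = 2
  sig10 = add(0, 2) = 2
  sig11 = max2(0, 2) = 2
  sig13 = min2(2, 2) = 2
  sig14 = min2(7, 2) = 2
  sig16 = max2(2, 2) = 2

Propagation after the edit:
  src4 feeds no computation that the output demands — nothing is marked dirty and nothing runs.

Key observation: src4 is never demanded by the output, so the edit triggers no recomputation at all.

New value of sig16: 2.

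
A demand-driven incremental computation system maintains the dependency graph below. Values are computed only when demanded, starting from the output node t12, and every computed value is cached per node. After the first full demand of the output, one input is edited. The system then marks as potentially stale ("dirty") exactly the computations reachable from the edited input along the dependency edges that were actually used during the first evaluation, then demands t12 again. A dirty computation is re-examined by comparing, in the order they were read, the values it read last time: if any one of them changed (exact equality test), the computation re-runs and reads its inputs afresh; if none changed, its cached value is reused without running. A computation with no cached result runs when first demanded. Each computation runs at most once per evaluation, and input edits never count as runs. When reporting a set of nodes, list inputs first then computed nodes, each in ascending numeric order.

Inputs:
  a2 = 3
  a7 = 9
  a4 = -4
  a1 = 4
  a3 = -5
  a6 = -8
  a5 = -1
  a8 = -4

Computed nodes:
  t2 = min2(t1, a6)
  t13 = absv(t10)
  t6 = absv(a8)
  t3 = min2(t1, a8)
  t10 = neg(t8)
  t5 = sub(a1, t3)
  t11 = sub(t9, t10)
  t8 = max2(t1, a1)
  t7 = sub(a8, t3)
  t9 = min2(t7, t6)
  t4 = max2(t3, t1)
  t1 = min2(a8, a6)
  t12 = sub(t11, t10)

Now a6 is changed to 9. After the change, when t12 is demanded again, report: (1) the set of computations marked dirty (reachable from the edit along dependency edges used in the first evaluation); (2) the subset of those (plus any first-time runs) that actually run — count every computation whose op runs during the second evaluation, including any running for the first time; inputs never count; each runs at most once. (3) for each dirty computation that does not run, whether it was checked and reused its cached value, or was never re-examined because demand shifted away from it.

First evaluation (everything demanded from the output):
  t1 = min2(-4, -8) = -8
  t3 = min2(-8, -4) = -8
  t6 = absv(-4) = 4
  t7 = sub(-4, -8) = 4
  t8 = max2(-8, 4) = 4
  t9 = min2(4, 4) = 4
  t10 = neg(4) = -4
  t11 = sub(4, -4) = 8
  t12 = sub(8, -4) = 12

Propagation after the edit:
  t1: runs — a6 -8->9; result -4.
  t3: runs — t1 -8->-4; result -4.
  t7: runs — t3 -8->-4; result 0.
  t8: runs — t1 -8->-4; result 4 (same value as before).
  t9: runs — t7 4->0; result 0.
  t10: checked — values it read are unchanged (t8 unchanged); reused cached -4 without running.
  t11: runs — t9 4->0; result 4.
  t12: runs — t11 8->4; result 8.

Key observation: the cutoff stops propagation at t10 — its inputs' values are unchanged, so it reuses its cache.

Marked dirty: t1, t3, t7, t8, t9, t10, t11, t12.
Computations that run: t1, t3, t7, t8, t9, t11, t12 — 7 in total.
Checked but reused from cache: t10.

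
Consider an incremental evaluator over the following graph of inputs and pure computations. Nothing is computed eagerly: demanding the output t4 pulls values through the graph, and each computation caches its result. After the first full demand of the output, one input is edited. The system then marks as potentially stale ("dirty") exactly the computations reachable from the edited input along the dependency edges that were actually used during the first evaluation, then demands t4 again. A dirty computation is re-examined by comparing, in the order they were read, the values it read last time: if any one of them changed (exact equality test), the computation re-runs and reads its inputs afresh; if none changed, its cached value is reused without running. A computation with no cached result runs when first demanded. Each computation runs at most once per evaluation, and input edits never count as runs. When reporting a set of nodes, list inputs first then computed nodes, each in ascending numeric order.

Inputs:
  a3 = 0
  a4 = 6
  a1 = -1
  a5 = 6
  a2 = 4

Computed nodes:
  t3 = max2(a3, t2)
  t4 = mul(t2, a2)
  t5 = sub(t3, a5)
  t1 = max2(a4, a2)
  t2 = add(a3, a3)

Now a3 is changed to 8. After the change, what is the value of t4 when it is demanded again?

Initial pass — values computed on the first demand:
  t2 = add(0, 0) = 0
  t4 = mul(0, 4) = 0

Second demand — change propagation:
  t2: re-runs because a3 0->8; a3 0->8; new result 16.
  t4: re-runs because t2 0->16; new result 64.

t4 now evaluates to 64.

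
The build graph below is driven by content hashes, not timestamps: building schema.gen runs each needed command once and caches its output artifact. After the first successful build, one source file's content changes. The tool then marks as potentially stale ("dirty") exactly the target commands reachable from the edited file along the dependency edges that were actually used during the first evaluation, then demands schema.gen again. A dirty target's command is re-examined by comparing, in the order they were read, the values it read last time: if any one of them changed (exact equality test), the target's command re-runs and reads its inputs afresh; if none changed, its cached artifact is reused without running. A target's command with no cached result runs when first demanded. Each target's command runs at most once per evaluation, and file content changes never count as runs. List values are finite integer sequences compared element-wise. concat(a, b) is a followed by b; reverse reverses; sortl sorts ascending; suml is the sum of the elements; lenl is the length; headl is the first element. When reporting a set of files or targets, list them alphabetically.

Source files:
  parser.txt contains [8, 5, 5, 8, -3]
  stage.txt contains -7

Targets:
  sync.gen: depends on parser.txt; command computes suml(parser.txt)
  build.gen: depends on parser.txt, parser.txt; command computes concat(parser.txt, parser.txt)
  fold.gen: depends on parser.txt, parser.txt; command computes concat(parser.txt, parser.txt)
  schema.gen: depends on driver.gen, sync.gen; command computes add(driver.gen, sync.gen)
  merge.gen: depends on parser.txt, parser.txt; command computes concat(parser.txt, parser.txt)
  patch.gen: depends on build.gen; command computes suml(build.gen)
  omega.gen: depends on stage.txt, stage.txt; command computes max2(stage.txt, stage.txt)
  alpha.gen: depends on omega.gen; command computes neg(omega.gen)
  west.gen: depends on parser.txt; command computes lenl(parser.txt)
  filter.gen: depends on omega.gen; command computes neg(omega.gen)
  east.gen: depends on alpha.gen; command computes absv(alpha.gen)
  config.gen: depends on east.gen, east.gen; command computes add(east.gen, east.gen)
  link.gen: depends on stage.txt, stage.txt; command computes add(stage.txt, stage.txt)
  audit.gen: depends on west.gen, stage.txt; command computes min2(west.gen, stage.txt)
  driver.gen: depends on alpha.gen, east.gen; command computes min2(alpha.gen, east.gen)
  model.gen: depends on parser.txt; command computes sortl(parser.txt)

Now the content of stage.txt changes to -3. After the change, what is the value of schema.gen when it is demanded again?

schema.gen now evaluates to 26.

Initial pass — values computed on the first demand:
  omega.gen = max2(-7, -7) = -7
  alpha.gen = neg(-7) = 7
  east.gen = absv(7) = 7
  driver.gen = min2(7, 7) = 7
  sync.gen = suml([8, 5, 5, 8, -3]) = 23
  schema.gen = add(7, 23) = 30

Second demand — change propagation:
  omega.gen: re-runs because stage.txt -7->-3; stage.txt -7->-3; new result -3.
  alpha.gen: re-runs because omega.gen -7->-3; new result 3.
  east.gen: re-runs because alpha.gen 7->3; new result 3.
  driver.gen: re-runs because alpha.gen 7->3; east.gen 7->3; new result 3.
  schema.gen: re-runs because driver.gen 7->3; new result 26.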